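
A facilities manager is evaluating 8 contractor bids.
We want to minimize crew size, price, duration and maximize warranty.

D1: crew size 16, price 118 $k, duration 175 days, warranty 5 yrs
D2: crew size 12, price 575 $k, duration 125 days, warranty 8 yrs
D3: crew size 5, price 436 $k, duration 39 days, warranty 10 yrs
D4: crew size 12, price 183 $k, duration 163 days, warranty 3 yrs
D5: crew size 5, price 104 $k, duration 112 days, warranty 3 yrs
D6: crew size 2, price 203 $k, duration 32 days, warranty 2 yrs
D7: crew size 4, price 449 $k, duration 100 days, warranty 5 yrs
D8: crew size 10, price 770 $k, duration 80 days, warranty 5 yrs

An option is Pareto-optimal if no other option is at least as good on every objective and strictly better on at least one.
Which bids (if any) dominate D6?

D1: worse on crew size (16 vs 2).
D2: worse on crew size (12 vs 2).
D3: worse on crew size (5 vs 2).
D4: worse on crew size (12 vs 2).
D5: worse on crew size (5 vs 2).
D7: worse on crew size (4 vs 2).
D8: worse on crew size (10 vs 2).
No option dominates D6.

none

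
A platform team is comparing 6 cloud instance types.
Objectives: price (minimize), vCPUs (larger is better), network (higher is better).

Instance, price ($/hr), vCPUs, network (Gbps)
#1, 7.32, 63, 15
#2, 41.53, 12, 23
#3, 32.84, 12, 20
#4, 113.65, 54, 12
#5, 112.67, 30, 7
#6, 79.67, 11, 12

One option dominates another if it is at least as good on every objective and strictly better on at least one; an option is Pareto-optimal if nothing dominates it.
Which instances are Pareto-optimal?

#1: not dominated (best price).
#2: not dominated (best network).
#3: not dominated.
#4: dominated by #1 (price 7.32≤113.65, vCPUs 63≥54, network 15≥12).
#5: dominated by #1 (price 7.32≤112.67, vCPUs 63≥30, network 15≥7).
#6: dominated by #1 (price 7.32≤79.67, vCPUs 63≥11, network 15≥12).

#1, #2, #3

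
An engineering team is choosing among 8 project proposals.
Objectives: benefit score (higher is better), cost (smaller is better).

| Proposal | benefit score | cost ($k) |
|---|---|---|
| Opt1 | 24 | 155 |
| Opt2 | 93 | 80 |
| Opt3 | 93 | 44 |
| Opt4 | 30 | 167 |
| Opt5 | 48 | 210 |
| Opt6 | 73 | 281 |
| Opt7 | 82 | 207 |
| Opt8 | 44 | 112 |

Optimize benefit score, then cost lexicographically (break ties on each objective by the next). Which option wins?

First maximize benefit score: best is 93, kept {Opt2, Opt3}.
Then minimize cost: best is 44, kept {Opt3}.

Opt3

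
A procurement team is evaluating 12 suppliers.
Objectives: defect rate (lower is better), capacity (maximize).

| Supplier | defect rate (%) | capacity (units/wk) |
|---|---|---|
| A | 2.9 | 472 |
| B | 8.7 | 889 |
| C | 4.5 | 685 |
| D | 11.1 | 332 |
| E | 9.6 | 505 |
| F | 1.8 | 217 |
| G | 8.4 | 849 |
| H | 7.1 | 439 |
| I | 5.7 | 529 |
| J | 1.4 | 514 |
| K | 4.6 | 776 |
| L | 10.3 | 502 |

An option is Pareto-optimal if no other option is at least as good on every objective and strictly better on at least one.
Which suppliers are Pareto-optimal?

A: dominated by J (defect rate 1.4≤2.9, capacity 514≥472).
B: not dominated (best capacity).
C: not dominated.
D: dominated by A (defect rate 2.9≤11.1, capacity 472≥332).
E: dominated by B (defect rate 8.7≤9.6, capacity 889≥505).
F: dominated by J (defect rate 1.4≤1.8, capacity 514≥217).
G: not dominated.
H: dominated by A (defect rate 2.9≤7.1, capacity 472≥439).
I: dominated by C (defect rate 4.5≤5.7, capacity 685≥529).
J: not dominated (best defect rate).
K: not dominated.
L: dominated by B (defect rate 8.7≤10.3, capacity 889≥502).

B, C, G, J, K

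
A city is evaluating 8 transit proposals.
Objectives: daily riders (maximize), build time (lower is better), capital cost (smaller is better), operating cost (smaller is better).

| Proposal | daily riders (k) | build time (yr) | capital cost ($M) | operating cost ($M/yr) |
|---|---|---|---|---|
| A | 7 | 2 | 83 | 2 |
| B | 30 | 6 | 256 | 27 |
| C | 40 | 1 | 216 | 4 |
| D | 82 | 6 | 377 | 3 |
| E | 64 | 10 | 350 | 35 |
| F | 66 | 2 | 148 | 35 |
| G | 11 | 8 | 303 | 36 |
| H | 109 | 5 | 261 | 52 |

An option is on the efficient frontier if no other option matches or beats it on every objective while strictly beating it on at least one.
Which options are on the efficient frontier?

A: not dominated (best capital cost).
B: dominated by C (daily riders 40≥30, build time 1≤6, capital cost 216≤256, operating cost 4≤27).
C: not dominated (best build time).
D: not dominated.
E: dominated by F (daily riders 66≥64, build time 2≤10, capital cost 148≤350, operating cost 35≤35).
F: not dominated.
G: dominated by B (daily riders 30≥11, build time 6≤8, capital cost 256≤303, operating cost 27≤36).
H: not dominated (best daily riders).

A, C, D, F, H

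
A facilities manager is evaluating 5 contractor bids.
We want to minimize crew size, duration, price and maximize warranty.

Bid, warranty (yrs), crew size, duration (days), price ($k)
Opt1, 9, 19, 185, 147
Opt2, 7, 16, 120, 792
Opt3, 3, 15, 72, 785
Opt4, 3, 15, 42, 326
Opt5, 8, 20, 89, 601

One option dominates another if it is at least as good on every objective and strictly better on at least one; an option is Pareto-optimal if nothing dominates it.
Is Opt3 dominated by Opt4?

Opt4 vs Opt3: warranty 3≥3, crew size 15≤15, duration 42≤72, price 326≤785 — Opt4 is at least as good on every objective with at least one strict improvement.

Yes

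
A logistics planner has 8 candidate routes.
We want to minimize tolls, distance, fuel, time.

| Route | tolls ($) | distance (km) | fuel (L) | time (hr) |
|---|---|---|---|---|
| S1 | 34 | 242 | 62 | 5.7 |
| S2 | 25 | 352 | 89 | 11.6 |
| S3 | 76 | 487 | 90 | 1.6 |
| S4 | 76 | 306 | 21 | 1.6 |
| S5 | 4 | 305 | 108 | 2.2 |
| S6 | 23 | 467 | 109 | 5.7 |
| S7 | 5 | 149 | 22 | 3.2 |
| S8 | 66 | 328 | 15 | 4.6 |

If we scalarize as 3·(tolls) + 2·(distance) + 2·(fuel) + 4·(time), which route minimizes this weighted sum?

S7

S1: 3·34 + 2·242 + 2·62 + 4·5.7 = 732.8
S2: 3·25 + 2·352 + 2·89 + 4·11.6 = 1003.4
S3: 3·76 + 2·487 + 2·90 + 4·1.6 = 1388.4
S4: 3·76 + 2·306 + 2·21 + 4·1.6 = 888.4
S5: 3·4 + 2·305 + 2·108 + 4·2.2 = 846.8
S6: 3·23 + 2·467 + 2·109 + 4·5.7 = 1243.8
S7: 3·5 + 2·149 + 2·22 + 4·3.2 = 369.8
S8: 3·66 + 2·328 + 2·15 + 4·4.6 = 902.4
Lowest: S7 at 369.8.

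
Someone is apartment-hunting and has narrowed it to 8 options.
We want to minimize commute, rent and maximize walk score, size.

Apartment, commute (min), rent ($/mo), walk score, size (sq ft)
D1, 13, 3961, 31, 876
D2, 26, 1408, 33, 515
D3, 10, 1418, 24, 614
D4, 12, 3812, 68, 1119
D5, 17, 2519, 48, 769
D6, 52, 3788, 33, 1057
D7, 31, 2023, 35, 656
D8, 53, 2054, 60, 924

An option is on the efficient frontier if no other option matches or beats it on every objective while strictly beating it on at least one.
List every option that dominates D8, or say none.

none

D1: worse on rent (3961 vs 2054).
D2: worse on walk score (33 vs 60).
D3: worse on walk score (24 vs 60).
D4: worse on rent (3812 vs 2054).
D5: worse on rent (2519 vs 2054).
D6: worse on rent (3788 vs 2054).
D7: worse on walk score (35 vs 60).
No option dominates D8.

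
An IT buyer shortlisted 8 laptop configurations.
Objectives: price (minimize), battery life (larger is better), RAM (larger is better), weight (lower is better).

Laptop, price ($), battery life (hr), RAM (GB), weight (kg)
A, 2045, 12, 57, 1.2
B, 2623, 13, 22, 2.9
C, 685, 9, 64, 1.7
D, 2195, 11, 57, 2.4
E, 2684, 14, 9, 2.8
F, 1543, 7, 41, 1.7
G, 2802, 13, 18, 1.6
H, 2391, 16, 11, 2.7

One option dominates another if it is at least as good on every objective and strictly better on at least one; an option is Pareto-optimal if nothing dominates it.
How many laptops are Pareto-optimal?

5

A: not dominated (best weight).
B: not dominated.
C: not dominated (best price).
D: dominated by A (price 2045≤2195, battery life 12≥11, RAM 57≥57, weight 1.2≤2.4).
E: dominated by H (price 2391≤2684, battery life 16≥14, RAM 11≥9, weight 2.7≤2.8).
F: dominated by C (price 685≤1543, battery life 9≥7, RAM 64≥41, weight 1.7≤1.7).
G: not dominated.
H: not dominated (best battery life).
Pareto-optimal: A, B, C, G, H → 5.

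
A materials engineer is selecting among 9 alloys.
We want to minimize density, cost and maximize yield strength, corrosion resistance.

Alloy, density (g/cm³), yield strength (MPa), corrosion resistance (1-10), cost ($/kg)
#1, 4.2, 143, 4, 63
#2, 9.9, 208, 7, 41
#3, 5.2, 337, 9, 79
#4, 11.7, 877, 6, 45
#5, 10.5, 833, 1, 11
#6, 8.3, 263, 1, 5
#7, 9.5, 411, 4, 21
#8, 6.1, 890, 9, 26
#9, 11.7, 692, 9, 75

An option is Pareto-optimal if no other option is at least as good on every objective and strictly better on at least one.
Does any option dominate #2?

#8 vs #2: density 6.1≤9.9, yield strength 890≥208, corrosion resistance 9≥7, cost 26≤41 — #8 is at least as good on every objective and strictly better on at least one, so #8 dominates #2.

Yes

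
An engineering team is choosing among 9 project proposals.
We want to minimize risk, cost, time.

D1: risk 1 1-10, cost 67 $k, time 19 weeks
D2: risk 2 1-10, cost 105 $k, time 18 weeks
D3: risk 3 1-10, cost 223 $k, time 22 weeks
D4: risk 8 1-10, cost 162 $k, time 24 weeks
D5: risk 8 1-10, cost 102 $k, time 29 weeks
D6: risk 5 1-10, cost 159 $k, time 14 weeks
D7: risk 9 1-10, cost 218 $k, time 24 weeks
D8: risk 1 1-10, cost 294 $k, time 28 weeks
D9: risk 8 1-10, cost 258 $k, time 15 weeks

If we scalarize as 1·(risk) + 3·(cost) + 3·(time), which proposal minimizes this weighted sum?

D1: 1·1 + 3·67 + 3·19 = 259
D2: 1·2 + 3·105 + 3·18 = 371
D3: 1·3 + 3·223 + 3·22 = 738
D4: 1·8 + 3·162 + 3·24 = 566
D5: 1·8 + 3·102 + 3·29 = 401
D6: 1·5 + 3·159 + 3·14 = 524
D7: 1·9 + 3·218 + 3·24 = 735
D8: 1·1 + 3·294 + 3·28 = 967
D9: 1·8 + 3·258 + 3·15 = 827
Lowest: D1 at 259.

D1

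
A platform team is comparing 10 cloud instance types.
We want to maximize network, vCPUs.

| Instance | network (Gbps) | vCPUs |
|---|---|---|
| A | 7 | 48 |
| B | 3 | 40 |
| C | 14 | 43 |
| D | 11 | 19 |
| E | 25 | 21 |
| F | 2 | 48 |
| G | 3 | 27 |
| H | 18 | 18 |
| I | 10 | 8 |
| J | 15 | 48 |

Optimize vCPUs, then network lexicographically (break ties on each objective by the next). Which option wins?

First maximize vCPUs: best is 48, kept {A, F, J}.
Then maximize network: best is 15, kept {J}.

J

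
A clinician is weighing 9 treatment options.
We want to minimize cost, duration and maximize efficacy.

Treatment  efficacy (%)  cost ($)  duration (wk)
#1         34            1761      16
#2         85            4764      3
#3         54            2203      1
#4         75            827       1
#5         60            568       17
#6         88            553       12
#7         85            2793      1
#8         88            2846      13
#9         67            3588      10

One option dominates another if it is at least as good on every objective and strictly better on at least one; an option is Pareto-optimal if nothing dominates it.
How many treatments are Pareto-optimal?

3

#1: dominated by #4 (efficacy 75≥34, cost 827≤1761, duration 1≤16).
#2: dominated by #7 (efficacy 85≥85, cost 2793≤4764, duration 1≤3).
#3: dominated by #4 (efficacy 75≥54, cost 827≤2203, duration 1≤1).
#4: not dominated.
#5: dominated by #6 (efficacy 88≥60, cost 553≤568, duration 12≤17).
#6: not dominated (best cost).
#7: not dominated.
#8: dominated by #6 (efficacy 88≥88, cost 553≤2846, duration 12≤13).
#9: dominated by #4 (efficacy 75≥67, cost 827≤3588, duration 1≤10).
Pareto-optimal: #4, #6, #7 → 3.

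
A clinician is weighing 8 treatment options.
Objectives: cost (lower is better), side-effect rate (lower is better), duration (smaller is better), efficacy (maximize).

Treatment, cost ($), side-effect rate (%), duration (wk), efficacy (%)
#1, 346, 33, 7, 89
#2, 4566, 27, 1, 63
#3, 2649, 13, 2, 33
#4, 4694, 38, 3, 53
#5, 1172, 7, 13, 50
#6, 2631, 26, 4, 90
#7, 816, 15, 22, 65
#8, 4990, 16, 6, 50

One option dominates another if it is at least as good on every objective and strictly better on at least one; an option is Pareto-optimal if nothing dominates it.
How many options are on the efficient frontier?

7

#1: not dominated (best cost).
#2: not dominated (best duration).
#3: not dominated.
#4: dominated by #2 (cost 4566≤4694, side-effect rate 27≤38, duration 1≤3, efficacy 63≥53).
#5: not dominated (best side-effect rate).
#6: not dominated (best efficacy).
#7: not dominated.
#8: not dominated.
Pareto-optimal: #1, #2, #3, #5, #6, #7, #8 → 7.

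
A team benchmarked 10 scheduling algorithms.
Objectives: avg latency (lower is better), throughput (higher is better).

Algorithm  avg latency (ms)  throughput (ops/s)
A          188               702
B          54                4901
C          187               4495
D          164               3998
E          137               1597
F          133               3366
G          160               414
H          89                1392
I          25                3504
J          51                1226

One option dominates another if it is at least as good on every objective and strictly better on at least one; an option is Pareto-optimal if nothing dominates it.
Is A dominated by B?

B vs A: avg latency 54≤188, throughput 4901≥702 — B is at least as good on every objective with at least one strict improvement.

Yes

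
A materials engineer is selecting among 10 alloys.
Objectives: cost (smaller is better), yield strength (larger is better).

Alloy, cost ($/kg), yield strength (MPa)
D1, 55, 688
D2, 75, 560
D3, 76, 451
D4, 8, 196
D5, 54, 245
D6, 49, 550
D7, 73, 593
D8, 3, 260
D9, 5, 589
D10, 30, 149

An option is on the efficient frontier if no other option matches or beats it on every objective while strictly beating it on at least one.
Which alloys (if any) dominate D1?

D2: worse on cost (75 vs 55).
D3: worse on cost (76 vs 55).
D4: worse on yield strength (196 vs 688).
D5: worse on yield strength (245 vs 688).
D6: worse on yield strength (550 vs 688).
D7: worse on cost (73 vs 55).
D8: worse on yield strength (260 vs 688).
D9: worse on yield strength (589 vs 688).
D10: worse on yield strength (149 vs 688).
No option dominates D1.

none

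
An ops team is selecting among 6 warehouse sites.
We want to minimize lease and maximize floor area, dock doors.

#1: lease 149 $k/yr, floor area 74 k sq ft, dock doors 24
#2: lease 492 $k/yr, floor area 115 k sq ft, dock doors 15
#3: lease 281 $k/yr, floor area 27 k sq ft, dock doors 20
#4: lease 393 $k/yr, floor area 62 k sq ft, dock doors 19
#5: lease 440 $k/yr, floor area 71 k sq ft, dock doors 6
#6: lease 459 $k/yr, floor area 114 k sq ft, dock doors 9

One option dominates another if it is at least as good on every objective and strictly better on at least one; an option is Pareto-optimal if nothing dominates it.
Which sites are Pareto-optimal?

#1: not dominated (best lease).
#2: not dominated (best floor area).
#3: dominated by #1 (lease 149≤281, floor area 74≥27, dock doors 24≥20).
#4: dominated by #1 (lease 149≤393, floor area 74≥62, dock doors 24≥19).
#5: dominated by #1 (lease 149≤440, floor area 74≥71, dock doors 24≥6).
#6: not dominated.

#1, #2, #6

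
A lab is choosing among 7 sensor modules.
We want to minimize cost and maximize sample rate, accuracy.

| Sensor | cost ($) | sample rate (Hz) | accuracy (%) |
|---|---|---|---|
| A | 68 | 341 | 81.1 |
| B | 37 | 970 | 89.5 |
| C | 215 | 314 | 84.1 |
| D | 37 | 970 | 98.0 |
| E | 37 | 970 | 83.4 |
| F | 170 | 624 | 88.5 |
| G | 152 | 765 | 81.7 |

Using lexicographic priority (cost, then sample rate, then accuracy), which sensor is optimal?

D

First minimize cost: best is 37, kept {B, D, E}.
Then maximize sample rate: best is 970, kept {B, D, E}.
Then maximize accuracy: best is 98.0, kept {D}.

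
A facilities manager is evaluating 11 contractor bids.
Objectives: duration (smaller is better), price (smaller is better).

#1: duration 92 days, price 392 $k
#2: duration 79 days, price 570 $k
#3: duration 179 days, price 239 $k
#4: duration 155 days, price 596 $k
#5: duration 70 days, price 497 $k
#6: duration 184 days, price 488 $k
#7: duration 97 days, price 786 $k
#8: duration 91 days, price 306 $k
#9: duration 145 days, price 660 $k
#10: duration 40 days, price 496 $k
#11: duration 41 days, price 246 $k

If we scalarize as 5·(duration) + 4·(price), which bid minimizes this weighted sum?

#11

#1: 5·92 + 4·392 = 2028
#2: 5·79 + 4·570 = 2675
#3: 5·179 + 4·239 = 1851
#4: 5·155 + 4·596 = 3159
#5: 5·70 + 4·497 = 2338
#6: 5·184 + 4·488 = 2872
#7: 5·97 + 4·786 = 3629
#8: 5·91 + 4·306 = 1679
#9: 5·145 + 4·660 = 3365
#10: 5·40 + 4·496 = 2184
#11: 5·41 + 4·246 = 1189
Lowest: #11 at 1189.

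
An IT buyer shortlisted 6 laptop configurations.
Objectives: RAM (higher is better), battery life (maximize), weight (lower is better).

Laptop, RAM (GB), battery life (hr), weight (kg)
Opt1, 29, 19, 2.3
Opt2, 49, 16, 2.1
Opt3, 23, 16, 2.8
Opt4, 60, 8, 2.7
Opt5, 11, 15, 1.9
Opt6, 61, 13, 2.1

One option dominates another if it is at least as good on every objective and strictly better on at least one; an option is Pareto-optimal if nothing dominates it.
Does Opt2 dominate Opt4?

Opt2 vs Opt4: Opt2 is worse on RAM (49 vs 60), so it does not dominate Opt4.

No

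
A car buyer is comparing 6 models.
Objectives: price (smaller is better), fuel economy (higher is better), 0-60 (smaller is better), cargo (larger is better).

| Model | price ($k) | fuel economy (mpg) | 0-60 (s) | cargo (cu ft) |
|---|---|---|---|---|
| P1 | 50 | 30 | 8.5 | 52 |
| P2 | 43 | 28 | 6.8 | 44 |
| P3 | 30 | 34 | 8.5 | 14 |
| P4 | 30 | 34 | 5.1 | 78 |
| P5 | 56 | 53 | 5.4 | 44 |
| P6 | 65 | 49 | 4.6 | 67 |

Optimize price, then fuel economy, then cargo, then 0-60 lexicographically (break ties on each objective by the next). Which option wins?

First minimize price: best is 30, kept {P3, P4}.
Then maximize fuel economy: best is 34, kept {P3, P4}.
Then maximize cargo: best is 78, kept {P4}.

P4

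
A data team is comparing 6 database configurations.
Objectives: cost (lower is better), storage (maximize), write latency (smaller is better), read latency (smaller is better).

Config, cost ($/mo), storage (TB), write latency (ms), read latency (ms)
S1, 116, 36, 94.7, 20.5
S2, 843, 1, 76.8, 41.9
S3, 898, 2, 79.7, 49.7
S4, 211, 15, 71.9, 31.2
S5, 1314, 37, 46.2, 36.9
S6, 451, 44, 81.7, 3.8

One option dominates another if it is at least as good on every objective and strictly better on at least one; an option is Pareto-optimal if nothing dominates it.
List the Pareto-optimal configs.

S1, S4, S5, S6

S1: not dominated (best cost).
S2: dominated by S4 (cost 211≤843, storage 15≥1, write latency 71.9≤76.8, read latency 31.2≤41.9).
S3: dominated by S4 (cost 211≤898, storage 15≥2, write latency 71.9≤79.7, read latency 31.2≤49.7).
S4: not dominated.
S5: not dominated (best write latency).
S6: not dominated (best storage).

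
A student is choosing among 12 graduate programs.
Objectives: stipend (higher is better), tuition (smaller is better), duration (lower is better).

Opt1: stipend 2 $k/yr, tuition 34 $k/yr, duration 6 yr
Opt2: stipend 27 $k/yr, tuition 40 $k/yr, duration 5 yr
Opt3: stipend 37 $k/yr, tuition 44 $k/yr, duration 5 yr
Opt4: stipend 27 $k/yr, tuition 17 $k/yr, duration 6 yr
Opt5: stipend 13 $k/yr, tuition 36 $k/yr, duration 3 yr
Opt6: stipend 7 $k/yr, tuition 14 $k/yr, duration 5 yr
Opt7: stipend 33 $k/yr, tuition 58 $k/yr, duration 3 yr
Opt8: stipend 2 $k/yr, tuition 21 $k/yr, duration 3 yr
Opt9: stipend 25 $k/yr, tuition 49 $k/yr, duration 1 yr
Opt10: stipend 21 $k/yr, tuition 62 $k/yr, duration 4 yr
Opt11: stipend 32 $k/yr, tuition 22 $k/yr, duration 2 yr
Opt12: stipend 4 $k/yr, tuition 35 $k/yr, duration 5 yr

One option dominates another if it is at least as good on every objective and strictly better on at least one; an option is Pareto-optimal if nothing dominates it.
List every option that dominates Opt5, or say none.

Opt11: stipend 32≥13, tuition 22≤36, duration 2≤3 — dominates Opt5.
Others (Opt1, Opt2, Opt3, Opt4, Opt6, Opt7, Opt8, Opt9, Opt10, Opt12) are each worse than Opt5 on at least one objective.

Opt11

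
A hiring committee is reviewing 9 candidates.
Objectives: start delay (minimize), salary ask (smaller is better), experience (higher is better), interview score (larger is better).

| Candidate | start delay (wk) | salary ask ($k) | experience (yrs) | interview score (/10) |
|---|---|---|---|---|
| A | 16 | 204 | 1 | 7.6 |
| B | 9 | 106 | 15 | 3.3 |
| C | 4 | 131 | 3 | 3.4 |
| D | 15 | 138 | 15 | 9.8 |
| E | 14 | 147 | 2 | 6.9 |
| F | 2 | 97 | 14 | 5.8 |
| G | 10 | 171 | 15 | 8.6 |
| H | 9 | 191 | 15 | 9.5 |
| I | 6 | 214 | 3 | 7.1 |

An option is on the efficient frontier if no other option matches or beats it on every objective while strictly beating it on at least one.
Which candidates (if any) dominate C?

F: start delay 2≤4, salary ask 97≤131, experience 14≥3, interview score 5.8≥3.4 — dominates C.
Others (A, B, D, E, G, H, I) are each worse than C on at least one objective.

F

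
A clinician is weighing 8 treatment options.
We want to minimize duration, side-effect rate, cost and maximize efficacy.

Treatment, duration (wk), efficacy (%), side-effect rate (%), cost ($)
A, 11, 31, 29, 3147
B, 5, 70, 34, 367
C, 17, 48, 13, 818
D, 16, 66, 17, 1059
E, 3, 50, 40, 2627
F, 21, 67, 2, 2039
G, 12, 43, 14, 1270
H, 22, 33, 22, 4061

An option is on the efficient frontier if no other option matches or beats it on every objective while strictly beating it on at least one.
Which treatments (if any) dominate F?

none

A: worse on efficacy (31 vs 67).
B: worse on side-effect rate (34 vs 2).
C: worse on efficacy (48 vs 67).
D: worse on efficacy (66 vs 67).
E: worse on efficacy (50 vs 67).
G: worse on efficacy (43 vs 67).
H: worse on duration (22 vs 21).
No option dominates F.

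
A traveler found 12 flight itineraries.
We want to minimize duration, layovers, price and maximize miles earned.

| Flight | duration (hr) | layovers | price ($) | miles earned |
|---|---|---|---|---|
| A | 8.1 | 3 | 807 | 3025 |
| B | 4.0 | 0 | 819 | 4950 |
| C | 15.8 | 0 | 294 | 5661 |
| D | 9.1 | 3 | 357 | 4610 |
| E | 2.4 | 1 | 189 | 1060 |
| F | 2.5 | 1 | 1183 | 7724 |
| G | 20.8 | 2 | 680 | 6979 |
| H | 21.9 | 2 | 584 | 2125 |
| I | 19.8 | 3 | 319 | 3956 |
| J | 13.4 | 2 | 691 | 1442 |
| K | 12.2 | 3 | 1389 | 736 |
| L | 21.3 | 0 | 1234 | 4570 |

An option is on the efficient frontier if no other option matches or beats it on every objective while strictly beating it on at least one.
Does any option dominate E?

No

A: worse on duration (8.1 vs 2.4).
B: worse on duration (4.0 vs 2.4).
C: worse on duration (15.8 vs 2.4).
D: worse on duration (9.1 vs 2.4).
F: worse on duration (2.5 vs 2.4).
G: worse on duration (20.8 vs 2.4).
H: worse on duration (21.9 vs 2.4).
I: worse on duration (19.8 vs 2.4).
J: worse on duration (13.4 vs 2.4).
K: worse on duration (12.2 vs 2.4).
L: worse on duration (21.3 vs 2.4).
No option is at least as good as E on every objective and strictly better on one.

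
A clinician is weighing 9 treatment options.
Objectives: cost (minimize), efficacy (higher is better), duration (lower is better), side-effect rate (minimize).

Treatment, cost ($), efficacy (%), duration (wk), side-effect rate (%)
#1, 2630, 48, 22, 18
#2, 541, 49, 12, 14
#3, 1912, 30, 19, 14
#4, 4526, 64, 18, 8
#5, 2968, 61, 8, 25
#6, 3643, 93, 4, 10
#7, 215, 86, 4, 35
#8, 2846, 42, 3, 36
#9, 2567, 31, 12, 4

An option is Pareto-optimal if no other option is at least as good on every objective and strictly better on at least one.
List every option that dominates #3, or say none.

#2: cost 541≤1912, efficacy 49≥30, duration 12≤19, side-effect rate 14≤14 — dominates #3.
Others (#1, #4, #5, #6, #7, #8, #9) are each worse than #3 on at least one objective.

#2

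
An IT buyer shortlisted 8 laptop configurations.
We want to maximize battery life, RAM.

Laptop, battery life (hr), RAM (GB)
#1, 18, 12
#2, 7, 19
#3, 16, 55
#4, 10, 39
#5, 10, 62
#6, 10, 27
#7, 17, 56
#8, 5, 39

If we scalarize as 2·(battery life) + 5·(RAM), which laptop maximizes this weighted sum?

#1: 2·18 + 5·12 = 96
#2: 2·7 + 5·19 = 109
#3: 2·16 + 5·55 = 307
#4: 2·10 + 5·39 = 215
#5: 2·10 + 5·62 = 330
#6: 2·10 + 5·27 = 155
#7: 2·17 + 5·56 = 314
#8: 2·5 + 5·39 = 205
Highest: #5 at 330.

#5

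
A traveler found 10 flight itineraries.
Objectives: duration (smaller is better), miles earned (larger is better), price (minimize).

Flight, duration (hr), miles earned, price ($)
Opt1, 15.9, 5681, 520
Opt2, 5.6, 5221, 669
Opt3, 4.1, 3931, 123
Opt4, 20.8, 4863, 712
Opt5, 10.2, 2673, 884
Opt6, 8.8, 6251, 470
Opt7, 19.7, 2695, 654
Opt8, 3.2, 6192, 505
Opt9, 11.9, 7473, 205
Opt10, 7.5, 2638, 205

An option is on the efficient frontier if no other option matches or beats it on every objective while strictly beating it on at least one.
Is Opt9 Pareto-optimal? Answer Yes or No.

Opt1: worse on duration (15.9 vs 11.9).
Opt2: worse on miles earned (5221 vs 7473).
Opt3: worse on miles earned (3931 vs 7473).
Opt4: worse on duration (20.8 vs 11.9).
Opt5: worse on miles earned (2673 vs 7473).
Opt6: worse on miles earned (6251 vs 7473).
Opt7: worse on duration (19.7 vs 11.9).
Opt8: worse on miles earned (6192 vs 7473).
Opt10: worse on miles earned (2638 vs 7473).
No option is at least as good as Opt9 on every objective and strictly better on one.

Yes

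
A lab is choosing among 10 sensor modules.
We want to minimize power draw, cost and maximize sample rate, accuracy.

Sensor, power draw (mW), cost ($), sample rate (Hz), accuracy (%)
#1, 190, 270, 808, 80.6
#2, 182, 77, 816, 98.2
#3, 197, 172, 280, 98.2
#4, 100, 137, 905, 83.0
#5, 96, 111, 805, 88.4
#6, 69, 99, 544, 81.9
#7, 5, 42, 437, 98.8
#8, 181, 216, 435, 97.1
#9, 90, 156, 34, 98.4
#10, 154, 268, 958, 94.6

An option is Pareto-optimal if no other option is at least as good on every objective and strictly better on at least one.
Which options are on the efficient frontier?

#1: dominated by #2 (power draw 182≤190, cost 77≤270, sample rate 816≥808, accuracy 98.2≥80.6).
#2: not dominated.
#3: dominated by #2 (power draw 182≤197, cost 77≤172, sample rate 816≥280, accuracy 98.2≥98.2).
#4: not dominated.
#5: not dominated.
#6: not dominated.
#7: not dominated (best power draw).
#8: dominated by #7 (power draw 5≤181, cost 42≤216, sample rate 437≥435, accuracy 98.8≥97.1).
#9: dominated by #7 (power draw 5≤90, cost 42≤156, sample rate 437≥34, accuracy 98.8≥98.4).
#10: not dominated (best sample rate).

#2, #4, #5, #6, #7, #10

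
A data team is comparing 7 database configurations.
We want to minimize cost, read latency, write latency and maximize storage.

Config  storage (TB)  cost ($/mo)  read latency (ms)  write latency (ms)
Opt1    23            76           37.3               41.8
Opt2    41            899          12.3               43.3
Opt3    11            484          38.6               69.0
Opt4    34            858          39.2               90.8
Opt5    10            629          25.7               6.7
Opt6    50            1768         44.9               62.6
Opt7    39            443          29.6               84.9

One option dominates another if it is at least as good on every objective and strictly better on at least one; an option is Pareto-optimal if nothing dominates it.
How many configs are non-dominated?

Opt1: not dominated (best cost).
Opt2: not dominated (best read latency).
Opt3: dominated by Opt1 (storage 23≥11, cost 76≤484, read latency 37.3≤38.6, write latency 41.8≤69.0).
Opt4: dominated by Opt7 (storage 39≥34, cost 443≤858, read latency 29.6≤39.2, write latency 84.9≤90.8).
Opt5: not dominated (best write latency).
Opt6: not dominated (best storage).
Opt7: not dominated.
Pareto-optimal: Opt1, Opt2, Opt5, Opt6, Opt7 → 5.

5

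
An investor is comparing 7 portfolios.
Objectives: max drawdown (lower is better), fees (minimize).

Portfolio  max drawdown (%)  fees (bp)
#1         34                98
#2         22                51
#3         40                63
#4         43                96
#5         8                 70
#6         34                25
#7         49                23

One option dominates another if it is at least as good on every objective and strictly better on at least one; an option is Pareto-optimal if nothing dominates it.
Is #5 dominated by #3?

#3 vs #5: #3 is worse on max drawdown (40 vs 8), so it does not dominate #5.

No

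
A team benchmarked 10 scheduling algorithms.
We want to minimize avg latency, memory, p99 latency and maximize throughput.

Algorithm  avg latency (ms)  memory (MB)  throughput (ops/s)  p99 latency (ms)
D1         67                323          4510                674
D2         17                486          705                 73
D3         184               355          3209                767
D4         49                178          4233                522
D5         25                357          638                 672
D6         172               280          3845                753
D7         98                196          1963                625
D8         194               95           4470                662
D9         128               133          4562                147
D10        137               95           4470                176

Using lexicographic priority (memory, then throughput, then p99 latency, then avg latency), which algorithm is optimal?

D10

First minimize memory: best is 95, kept {D8, D10}.
Then maximize throughput: best is 4470, kept {D8, D10}.
Then minimize p99 latency: best is 176, kept {D10}.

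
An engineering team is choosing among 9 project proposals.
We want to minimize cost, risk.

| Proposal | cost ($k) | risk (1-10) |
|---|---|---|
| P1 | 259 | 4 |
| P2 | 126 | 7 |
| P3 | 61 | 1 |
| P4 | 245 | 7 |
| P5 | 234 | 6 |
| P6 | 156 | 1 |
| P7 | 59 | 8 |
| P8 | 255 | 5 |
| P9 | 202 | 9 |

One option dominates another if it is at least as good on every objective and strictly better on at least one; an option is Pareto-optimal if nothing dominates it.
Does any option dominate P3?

P1: worse on cost (259 vs 61).
P2: worse on cost (126 vs 61).
P4: worse on cost (245 vs 61).
P5: worse on cost (234 vs 61).
P6: worse on cost (156 vs 61).
P7: worse on risk (8 vs 1).
P8: worse on cost (255 vs 61).
P9: worse on cost (202 vs 61).
No option is at least as good as P3 on every objective and strictly better on one.

No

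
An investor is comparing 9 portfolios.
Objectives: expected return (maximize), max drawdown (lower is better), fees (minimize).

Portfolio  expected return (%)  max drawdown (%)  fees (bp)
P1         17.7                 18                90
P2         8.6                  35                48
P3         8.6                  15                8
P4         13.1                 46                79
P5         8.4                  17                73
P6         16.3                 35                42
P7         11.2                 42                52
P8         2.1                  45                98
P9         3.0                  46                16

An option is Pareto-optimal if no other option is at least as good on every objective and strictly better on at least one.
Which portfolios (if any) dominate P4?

P6: expected return 16.3≥13.1, max drawdown 35≤46, fees 42≤79 — dominates P4.
Others (P1, P2, P3, P5, P7, P8, P9) are each worse than P4 on at least one objective.

P6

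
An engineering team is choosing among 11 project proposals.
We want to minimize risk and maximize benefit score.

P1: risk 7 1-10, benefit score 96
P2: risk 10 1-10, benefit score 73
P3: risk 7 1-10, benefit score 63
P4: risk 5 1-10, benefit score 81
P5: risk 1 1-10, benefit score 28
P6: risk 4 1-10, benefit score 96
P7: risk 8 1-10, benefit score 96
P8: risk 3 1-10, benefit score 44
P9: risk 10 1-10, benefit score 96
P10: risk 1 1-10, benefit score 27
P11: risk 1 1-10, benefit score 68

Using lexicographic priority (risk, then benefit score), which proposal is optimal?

First minimize risk: best is 1, kept {P5, P10, P11}.
Then maximize benefit score: best is 68, kept {P11}.

P11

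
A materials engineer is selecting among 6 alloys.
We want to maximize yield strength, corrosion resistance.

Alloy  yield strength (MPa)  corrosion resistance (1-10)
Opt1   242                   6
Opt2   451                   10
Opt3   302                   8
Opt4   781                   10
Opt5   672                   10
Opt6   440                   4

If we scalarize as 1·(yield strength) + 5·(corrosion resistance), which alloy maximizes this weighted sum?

Opt4

Opt1: 1·242 + 5·6 = 272
Opt2: 1·451 + 5·10 = 501
Opt3: 1·302 + 5·8 = 342
Opt4: 1·781 + 5·10 = 831
Opt5: 1·672 + 5·10 = 722
Opt6: 1·440 + 5·4 = 460
Highest: Opt4 at 831.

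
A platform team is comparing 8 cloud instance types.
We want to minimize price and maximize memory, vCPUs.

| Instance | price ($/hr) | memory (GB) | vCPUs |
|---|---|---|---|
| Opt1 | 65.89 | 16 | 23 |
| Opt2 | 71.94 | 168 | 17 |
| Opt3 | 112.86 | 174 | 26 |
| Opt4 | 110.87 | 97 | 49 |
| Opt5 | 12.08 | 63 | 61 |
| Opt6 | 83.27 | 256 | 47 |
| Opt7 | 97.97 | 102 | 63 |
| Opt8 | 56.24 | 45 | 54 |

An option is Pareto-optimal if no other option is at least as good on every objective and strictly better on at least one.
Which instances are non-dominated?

Opt2, Opt5, Opt6, Opt7

Opt1: dominated by Opt5 (price 12.08≤65.89, memory 63≥16, vCPUs 61≥23).
Opt2: not dominated.
Opt3: dominated by Opt6 (price 83.27≤112.86, memory 256≥174, vCPUs 47≥26).
Opt4: dominated by Opt7 (price 97.97≤110.87, memory 102≥97, vCPUs 63≥49).
Opt5: not dominated (best price).
Opt6: not dominated (best memory).
Opt7: not dominated (best vCPUs).
Opt8: dominated by Opt5 (price 12.08≤56.24, memory 63≥45, vCPUs 61≥54).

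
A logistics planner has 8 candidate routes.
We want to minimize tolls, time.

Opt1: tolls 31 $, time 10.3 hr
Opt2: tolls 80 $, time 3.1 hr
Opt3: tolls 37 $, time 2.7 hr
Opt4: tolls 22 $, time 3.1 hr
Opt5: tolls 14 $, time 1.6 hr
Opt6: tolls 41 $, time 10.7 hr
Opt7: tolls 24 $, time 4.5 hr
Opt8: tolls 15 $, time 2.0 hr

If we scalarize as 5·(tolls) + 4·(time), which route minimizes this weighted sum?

Opt5

Opt1: 5·31 + 4·10.3 = 196.2
Opt2: 5·80 + 4·3.1 = 412.4
Opt3: 5·37 + 4·2.7 = 195.8
Opt4: 5·22 + 4·3.1 = 122.4
Opt5: 5·14 + 4·1.6 = 76.4
Opt6: 5·41 + 4·10.7 = 247.8
Opt7: 5·24 + 4·4.5 = 138.0
Opt8: 5·15 + 4·2.0 = 83.0
Lowest: Opt5 at 76.4.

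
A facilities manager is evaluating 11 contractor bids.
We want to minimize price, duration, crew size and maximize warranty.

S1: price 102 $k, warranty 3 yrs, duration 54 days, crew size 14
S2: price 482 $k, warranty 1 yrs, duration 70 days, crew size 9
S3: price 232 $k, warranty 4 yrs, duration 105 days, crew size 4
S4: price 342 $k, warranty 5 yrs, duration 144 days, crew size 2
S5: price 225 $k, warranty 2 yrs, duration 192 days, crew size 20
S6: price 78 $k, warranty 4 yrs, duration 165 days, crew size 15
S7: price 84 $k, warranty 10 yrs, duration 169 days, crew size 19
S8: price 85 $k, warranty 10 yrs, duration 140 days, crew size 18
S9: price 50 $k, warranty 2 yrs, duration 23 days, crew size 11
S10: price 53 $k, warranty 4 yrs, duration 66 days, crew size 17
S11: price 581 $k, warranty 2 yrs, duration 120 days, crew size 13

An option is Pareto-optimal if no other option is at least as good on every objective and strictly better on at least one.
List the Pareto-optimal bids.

S1, S2, S3, S4, S6, S7, S8, S9, S10

S1: not dominated.
S2: not dominated.
S3: not dominated.
S4: not dominated (best crew size).
S5: dominated by S1 (price 102≤225, warranty 3≥2, duration 54≤192, crew size 14≤20).
S6: not dominated.
S7: not dominated.
S8: not dominated.
S9: not dominated (best price).
S10: not dominated.
S11: dominated by S3 (price 232≤581, warranty 4≥2, duration 105≤120, crew size 4≤13).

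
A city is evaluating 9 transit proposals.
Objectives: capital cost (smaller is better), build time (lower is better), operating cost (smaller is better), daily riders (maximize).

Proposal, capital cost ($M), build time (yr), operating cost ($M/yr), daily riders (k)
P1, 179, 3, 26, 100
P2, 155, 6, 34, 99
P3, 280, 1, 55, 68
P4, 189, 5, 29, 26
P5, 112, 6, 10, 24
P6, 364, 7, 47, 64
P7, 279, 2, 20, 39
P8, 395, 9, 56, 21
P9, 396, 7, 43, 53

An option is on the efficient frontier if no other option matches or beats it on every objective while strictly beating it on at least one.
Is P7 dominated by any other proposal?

No

P1: worse on build time (3 vs 2).
P2: worse on build time (6 vs 2).
P3: worse on capital cost (280 vs 279).
P4: worse on build time (5 vs 2).
P5: worse on build time (6 vs 2).
P6: worse on capital cost (364 vs 279).
P8: worse on capital cost (395 vs 279).
P9: worse on capital cost (396 vs 279).
No option is at least as good as P7 on every objective and strictly better on one.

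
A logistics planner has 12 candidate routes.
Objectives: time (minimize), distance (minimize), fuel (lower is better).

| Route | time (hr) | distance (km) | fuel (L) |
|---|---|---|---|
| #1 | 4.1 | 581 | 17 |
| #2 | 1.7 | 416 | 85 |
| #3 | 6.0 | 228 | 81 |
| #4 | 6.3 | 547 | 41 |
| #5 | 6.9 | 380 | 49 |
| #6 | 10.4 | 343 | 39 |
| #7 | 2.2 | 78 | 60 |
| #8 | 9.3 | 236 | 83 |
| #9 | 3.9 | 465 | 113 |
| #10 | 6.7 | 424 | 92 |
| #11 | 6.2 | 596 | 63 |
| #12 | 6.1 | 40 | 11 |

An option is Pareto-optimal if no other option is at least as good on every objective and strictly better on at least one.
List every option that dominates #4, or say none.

#12: time 6.1≤6.3, distance 40≤547, fuel 11≤41 — dominates #4.
Others (#1, #2, #3, #5, #6, #7, #8, #9, #10, #11) are each worse than #4 on at least one objective.

#12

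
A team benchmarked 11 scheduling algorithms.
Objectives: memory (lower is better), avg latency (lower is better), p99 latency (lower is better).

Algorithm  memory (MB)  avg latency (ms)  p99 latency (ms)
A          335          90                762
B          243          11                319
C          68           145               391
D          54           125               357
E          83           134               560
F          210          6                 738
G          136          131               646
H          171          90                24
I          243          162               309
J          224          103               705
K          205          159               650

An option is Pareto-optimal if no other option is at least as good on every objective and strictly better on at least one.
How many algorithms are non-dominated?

A: dominated by B (memory 243≤335, avg latency 11≤90, p99 latency 319≤762).
B: not dominated.
C: dominated by D (memory 54≤68, avg latency 125≤145, p99 latency 357≤391).
D: not dominated (best memory).
E: dominated by D (memory 54≤83, avg latency 125≤134, p99 latency 357≤560).
F: not dominated (best avg latency).
G: dominated by D (memory 54≤136, avg latency 125≤131, p99 latency 357≤646).
H: not dominated (best p99 latency).
I: dominated by H (memory 171≤243, avg latency 90≤162, p99 latency 24≤309).
J: dominated by H (memory 171≤224, avg latency 90≤103, p99 latency 24≤705).
K: dominated by C (memory 68≤205, avg latency 145≤159, p99 latency 391≤650).
Pareto-optimal: B, D, F, H → 4.

4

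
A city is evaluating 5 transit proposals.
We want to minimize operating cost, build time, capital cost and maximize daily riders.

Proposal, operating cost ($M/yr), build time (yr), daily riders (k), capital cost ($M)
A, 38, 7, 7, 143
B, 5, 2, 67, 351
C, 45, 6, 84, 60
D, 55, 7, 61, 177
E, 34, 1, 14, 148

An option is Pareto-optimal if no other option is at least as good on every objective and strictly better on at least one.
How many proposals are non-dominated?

4

A: not dominated.
B: not dominated (best operating cost).
C: not dominated (best daily riders).
D: dominated by C (operating cost 45≤55, build time 6≤7, daily riders 84≥61, capital cost 60≤177).
E: not dominated (best build time).
Pareto-optimal: A, B, C, E → 4.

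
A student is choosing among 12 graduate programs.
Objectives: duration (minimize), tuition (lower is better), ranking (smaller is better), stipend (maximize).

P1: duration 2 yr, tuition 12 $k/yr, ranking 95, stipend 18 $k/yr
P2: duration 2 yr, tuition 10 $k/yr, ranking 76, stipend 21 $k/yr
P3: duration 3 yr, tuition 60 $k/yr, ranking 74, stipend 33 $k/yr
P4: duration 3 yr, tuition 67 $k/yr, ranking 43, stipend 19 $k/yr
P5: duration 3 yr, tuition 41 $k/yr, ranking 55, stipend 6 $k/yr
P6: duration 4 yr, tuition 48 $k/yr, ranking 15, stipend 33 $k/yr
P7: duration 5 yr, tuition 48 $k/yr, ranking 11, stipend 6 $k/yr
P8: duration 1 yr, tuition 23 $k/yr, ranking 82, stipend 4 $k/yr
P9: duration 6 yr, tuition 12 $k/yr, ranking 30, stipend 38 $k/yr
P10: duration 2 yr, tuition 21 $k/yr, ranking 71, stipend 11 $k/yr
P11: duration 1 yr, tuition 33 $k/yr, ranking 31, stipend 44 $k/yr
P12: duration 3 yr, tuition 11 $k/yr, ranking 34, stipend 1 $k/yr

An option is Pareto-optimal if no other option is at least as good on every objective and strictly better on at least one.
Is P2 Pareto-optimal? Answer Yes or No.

Yes

P1: worse on tuition (12 vs 10).
P3: worse on duration (3 vs 2).
P4: worse on duration (3 vs 2).
P5: worse on duration (3 vs 2).
P6: worse on duration (4 vs 2).
P7: worse on duration (5 vs 2).
P8: worse on tuition (23 vs 10).
P9: worse on duration (6 vs 2).
P10: worse on tuition (21 vs 10).
P11: worse on tuition (33 vs 10).
P12: worse on duration (3 vs 2).
No option is at least as good as P2 on every objective and strictly better on one.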